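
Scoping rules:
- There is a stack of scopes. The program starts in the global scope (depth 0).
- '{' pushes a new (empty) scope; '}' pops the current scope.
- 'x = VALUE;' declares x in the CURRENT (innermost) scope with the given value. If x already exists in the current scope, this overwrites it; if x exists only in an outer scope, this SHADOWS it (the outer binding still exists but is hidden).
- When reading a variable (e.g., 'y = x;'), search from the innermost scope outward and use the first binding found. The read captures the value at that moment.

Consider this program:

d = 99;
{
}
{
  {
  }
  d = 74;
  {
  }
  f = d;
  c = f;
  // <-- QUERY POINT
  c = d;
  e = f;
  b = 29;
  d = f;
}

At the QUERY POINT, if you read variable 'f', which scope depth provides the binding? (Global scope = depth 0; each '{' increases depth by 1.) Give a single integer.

Step 1: declare d=99 at depth 0
Step 2: enter scope (depth=1)
Step 3: exit scope (depth=0)
Step 4: enter scope (depth=1)
Step 5: enter scope (depth=2)
Step 6: exit scope (depth=1)
Step 7: declare d=74 at depth 1
Step 8: enter scope (depth=2)
Step 9: exit scope (depth=1)
Step 10: declare f=(read d)=74 at depth 1
Step 11: declare c=(read f)=74 at depth 1
Visible at query point: c=74 d=74 f=74

Answer: 1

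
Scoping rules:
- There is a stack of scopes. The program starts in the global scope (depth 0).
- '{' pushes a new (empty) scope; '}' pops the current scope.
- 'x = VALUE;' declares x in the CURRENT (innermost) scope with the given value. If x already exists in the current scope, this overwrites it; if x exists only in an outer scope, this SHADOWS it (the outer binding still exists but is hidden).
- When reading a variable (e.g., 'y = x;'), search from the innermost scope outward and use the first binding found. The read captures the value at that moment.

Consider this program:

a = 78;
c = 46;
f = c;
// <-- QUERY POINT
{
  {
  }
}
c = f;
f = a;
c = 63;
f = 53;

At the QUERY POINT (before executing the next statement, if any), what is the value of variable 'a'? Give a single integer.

Step 1: declare a=78 at depth 0
Step 2: declare c=46 at depth 0
Step 3: declare f=(read c)=46 at depth 0
Visible at query point: a=78 c=46 f=46

Answer: 78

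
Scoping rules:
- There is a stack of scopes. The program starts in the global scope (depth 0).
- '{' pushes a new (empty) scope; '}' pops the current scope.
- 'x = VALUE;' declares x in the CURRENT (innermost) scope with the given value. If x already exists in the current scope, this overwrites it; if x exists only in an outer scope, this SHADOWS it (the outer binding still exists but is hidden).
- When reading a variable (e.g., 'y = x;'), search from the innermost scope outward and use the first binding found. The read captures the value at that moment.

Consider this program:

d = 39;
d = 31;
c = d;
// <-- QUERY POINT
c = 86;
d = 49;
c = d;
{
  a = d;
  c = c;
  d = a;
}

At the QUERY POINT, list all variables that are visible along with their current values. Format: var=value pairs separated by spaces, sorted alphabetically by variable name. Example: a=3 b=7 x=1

Answer: c=31 d=31

Derivation:
Step 1: declare d=39 at depth 0
Step 2: declare d=31 at depth 0
Step 3: declare c=(read d)=31 at depth 0
Visible at query point: c=31 d=31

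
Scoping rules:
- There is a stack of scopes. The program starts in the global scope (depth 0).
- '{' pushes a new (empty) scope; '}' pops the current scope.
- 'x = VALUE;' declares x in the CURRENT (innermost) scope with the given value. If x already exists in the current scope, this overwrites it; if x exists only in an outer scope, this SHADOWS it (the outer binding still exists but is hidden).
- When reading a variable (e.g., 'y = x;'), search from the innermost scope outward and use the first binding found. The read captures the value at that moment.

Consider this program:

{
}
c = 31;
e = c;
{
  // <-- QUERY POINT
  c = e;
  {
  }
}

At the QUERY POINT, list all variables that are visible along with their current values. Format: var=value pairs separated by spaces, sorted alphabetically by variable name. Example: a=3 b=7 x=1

Answer: c=31 e=31

Derivation:
Step 1: enter scope (depth=1)
Step 2: exit scope (depth=0)
Step 3: declare c=31 at depth 0
Step 4: declare e=(read c)=31 at depth 0
Step 5: enter scope (depth=1)
Visible at query point: c=31 e=31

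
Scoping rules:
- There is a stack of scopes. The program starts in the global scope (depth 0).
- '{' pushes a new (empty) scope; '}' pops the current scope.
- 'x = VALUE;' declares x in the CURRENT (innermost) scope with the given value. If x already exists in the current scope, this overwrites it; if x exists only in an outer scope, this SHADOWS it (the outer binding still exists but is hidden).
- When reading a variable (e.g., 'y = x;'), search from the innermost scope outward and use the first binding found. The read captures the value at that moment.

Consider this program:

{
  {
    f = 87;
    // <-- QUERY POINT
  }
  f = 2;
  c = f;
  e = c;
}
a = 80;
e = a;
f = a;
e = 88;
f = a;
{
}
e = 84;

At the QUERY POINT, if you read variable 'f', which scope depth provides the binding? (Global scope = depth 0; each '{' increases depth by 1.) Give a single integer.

Step 1: enter scope (depth=1)
Step 2: enter scope (depth=2)
Step 3: declare f=87 at depth 2
Visible at query point: f=87

Answer: 2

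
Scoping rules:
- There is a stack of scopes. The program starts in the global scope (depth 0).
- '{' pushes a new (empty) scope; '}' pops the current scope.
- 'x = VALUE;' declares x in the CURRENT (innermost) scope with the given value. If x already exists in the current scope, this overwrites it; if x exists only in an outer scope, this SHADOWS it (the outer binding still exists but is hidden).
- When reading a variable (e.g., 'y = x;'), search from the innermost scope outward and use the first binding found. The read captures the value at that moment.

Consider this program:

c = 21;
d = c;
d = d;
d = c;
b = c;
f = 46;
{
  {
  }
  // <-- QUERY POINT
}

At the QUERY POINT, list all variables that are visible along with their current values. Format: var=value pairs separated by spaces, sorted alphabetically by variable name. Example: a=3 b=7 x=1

Step 1: declare c=21 at depth 0
Step 2: declare d=(read c)=21 at depth 0
Step 3: declare d=(read d)=21 at depth 0
Step 4: declare d=(read c)=21 at depth 0
Step 5: declare b=(read c)=21 at depth 0
Step 6: declare f=46 at depth 0
Step 7: enter scope (depth=1)
Step 8: enter scope (depth=2)
Step 9: exit scope (depth=1)
Visible at query point: b=21 c=21 d=21 f=46

Answer: b=21 c=21 d=21 f=46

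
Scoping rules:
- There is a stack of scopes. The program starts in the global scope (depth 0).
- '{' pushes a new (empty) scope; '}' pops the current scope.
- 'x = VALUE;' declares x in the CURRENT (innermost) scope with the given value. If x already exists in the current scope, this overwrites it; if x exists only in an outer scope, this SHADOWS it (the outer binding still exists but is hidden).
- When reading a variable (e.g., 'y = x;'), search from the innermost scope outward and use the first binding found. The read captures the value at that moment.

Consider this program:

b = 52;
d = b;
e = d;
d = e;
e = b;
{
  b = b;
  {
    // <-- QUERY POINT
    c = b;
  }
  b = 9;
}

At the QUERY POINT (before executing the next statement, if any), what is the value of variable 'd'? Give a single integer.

Answer: 52

Derivation:
Step 1: declare b=52 at depth 0
Step 2: declare d=(read b)=52 at depth 0
Step 3: declare e=(read d)=52 at depth 0
Step 4: declare d=(read e)=52 at depth 0
Step 5: declare e=(read b)=52 at depth 0
Step 6: enter scope (depth=1)
Step 7: declare b=(read b)=52 at depth 1
Step 8: enter scope (depth=2)
Visible at query point: b=52 d=52 e=52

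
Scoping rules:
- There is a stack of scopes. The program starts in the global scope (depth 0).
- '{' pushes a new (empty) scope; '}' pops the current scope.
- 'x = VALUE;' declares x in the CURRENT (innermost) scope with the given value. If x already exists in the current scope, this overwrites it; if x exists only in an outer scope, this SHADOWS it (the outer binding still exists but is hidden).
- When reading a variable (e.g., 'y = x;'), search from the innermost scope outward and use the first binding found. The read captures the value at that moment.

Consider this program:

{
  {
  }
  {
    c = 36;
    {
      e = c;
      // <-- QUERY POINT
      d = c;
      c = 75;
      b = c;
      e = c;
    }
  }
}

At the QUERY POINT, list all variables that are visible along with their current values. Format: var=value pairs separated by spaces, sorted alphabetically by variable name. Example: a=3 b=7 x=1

Answer: c=36 e=36

Derivation:
Step 1: enter scope (depth=1)
Step 2: enter scope (depth=2)
Step 3: exit scope (depth=1)
Step 4: enter scope (depth=2)
Step 5: declare c=36 at depth 2
Step 6: enter scope (depth=3)
Step 7: declare e=(read c)=36 at depth 3
Visible at query point: c=36 e=36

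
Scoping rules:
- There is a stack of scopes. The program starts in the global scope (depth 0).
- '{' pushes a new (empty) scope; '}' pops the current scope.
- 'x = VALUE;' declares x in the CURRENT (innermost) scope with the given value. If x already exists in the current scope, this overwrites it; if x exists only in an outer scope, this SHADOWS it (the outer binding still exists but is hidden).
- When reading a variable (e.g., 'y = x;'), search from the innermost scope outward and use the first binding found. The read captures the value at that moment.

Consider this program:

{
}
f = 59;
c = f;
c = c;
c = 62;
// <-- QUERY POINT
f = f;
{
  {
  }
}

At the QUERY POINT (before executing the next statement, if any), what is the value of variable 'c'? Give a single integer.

Step 1: enter scope (depth=1)
Step 2: exit scope (depth=0)
Step 3: declare f=59 at depth 0
Step 4: declare c=(read f)=59 at depth 0
Step 5: declare c=(read c)=59 at depth 0
Step 6: declare c=62 at depth 0
Visible at query point: c=62 f=59

Answer: 62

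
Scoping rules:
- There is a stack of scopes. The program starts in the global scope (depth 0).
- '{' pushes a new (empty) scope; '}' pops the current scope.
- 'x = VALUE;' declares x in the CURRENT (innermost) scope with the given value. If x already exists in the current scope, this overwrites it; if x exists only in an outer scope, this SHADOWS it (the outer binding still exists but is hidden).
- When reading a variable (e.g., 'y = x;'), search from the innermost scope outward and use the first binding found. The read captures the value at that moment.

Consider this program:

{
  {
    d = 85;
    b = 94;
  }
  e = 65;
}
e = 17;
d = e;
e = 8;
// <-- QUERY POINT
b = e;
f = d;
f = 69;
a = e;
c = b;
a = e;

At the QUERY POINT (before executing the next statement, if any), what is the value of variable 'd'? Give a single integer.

Step 1: enter scope (depth=1)
Step 2: enter scope (depth=2)
Step 3: declare d=85 at depth 2
Step 4: declare b=94 at depth 2
Step 5: exit scope (depth=1)
Step 6: declare e=65 at depth 1
Step 7: exit scope (depth=0)
Step 8: declare e=17 at depth 0
Step 9: declare d=(read e)=17 at depth 0
Step 10: declare e=8 at depth 0
Visible at query point: d=17 e=8

Answer: 17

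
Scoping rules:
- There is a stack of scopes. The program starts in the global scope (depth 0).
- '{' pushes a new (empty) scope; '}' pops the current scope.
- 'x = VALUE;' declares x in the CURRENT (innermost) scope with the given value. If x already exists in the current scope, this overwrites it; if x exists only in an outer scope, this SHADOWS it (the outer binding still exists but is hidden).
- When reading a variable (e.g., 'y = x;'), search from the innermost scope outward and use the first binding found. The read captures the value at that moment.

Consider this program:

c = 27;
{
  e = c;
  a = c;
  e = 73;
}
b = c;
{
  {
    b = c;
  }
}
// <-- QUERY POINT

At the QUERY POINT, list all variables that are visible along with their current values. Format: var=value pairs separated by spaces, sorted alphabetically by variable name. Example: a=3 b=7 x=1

Step 1: declare c=27 at depth 0
Step 2: enter scope (depth=1)
Step 3: declare e=(read c)=27 at depth 1
Step 4: declare a=(read c)=27 at depth 1
Step 5: declare e=73 at depth 1
Step 6: exit scope (depth=0)
Step 7: declare b=(read c)=27 at depth 0
Step 8: enter scope (depth=1)
Step 9: enter scope (depth=2)
Step 10: declare b=(read c)=27 at depth 2
Step 11: exit scope (depth=1)
Step 12: exit scope (depth=0)
Visible at query point: b=27 c=27

Answer: b=27 c=27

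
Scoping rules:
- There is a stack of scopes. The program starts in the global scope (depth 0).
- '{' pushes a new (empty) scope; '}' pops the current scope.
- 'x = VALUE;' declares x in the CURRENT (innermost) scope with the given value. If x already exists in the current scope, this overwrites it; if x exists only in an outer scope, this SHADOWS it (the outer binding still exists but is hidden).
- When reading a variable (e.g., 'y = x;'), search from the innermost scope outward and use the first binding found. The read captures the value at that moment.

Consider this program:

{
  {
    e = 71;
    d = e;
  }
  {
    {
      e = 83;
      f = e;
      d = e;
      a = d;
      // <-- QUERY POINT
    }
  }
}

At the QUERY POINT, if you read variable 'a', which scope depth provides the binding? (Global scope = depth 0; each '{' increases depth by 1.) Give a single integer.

Answer: 3

Derivation:
Step 1: enter scope (depth=1)
Step 2: enter scope (depth=2)
Step 3: declare e=71 at depth 2
Step 4: declare d=(read e)=71 at depth 2
Step 5: exit scope (depth=1)
Step 6: enter scope (depth=2)
Step 7: enter scope (depth=3)
Step 8: declare e=83 at depth 3
Step 9: declare f=(read e)=83 at depth 3
Step 10: declare d=(read e)=83 at depth 3
Step 11: declare a=(read d)=83 at depth 3
Visible at query point: a=83 d=83 e=83 f=83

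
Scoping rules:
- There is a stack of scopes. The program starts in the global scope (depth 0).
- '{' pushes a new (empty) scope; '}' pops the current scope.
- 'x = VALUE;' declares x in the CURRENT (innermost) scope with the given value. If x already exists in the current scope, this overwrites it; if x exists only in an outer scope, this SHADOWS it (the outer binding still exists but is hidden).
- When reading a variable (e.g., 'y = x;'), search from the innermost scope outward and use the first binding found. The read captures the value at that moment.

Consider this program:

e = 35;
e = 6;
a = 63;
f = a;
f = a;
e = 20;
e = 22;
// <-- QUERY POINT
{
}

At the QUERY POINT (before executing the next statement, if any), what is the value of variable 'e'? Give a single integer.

Answer: 22

Derivation:
Step 1: declare e=35 at depth 0
Step 2: declare e=6 at depth 0
Step 3: declare a=63 at depth 0
Step 4: declare f=(read a)=63 at depth 0
Step 5: declare f=(read a)=63 at depth 0
Step 6: declare e=20 at depth 0
Step 7: declare e=22 at depth 0
Visible at query point: a=63 e=22 f=63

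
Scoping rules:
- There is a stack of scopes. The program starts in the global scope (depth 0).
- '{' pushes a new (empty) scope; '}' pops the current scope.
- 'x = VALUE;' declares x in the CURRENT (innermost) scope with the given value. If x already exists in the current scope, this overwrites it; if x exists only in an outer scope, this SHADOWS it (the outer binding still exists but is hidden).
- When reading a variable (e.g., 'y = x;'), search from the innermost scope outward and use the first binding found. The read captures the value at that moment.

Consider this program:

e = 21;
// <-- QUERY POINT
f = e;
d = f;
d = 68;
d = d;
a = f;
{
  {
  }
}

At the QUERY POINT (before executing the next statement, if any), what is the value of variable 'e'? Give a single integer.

Answer: 21

Derivation:
Step 1: declare e=21 at depth 0
Visible at query point: e=21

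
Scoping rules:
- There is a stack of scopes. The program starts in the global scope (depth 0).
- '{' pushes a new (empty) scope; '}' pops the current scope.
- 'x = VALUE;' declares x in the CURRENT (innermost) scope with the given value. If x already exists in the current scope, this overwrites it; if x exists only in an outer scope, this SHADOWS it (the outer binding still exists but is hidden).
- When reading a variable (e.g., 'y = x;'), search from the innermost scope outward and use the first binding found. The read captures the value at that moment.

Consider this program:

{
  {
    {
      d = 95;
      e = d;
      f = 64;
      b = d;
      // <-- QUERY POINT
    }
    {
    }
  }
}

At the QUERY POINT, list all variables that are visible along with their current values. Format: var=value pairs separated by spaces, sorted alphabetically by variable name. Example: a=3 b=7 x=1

Step 1: enter scope (depth=1)
Step 2: enter scope (depth=2)
Step 3: enter scope (depth=3)
Step 4: declare d=95 at depth 3
Step 5: declare e=(read d)=95 at depth 3
Step 6: declare f=64 at depth 3
Step 7: declare b=(read d)=95 at depth 3
Visible at query point: b=95 d=95 e=95 f=64

Answer: b=95 d=95 e=95 f=64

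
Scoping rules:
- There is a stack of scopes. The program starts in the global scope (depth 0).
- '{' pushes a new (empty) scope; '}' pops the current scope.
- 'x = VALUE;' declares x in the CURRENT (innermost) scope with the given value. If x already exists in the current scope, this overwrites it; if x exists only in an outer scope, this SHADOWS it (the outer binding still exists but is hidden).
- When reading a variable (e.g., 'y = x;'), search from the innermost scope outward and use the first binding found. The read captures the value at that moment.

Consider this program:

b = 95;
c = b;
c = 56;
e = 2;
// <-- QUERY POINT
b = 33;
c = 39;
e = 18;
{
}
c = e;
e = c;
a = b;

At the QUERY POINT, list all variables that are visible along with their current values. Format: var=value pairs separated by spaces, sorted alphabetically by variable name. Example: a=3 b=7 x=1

Answer: b=95 c=56 e=2

Derivation:
Step 1: declare b=95 at depth 0
Step 2: declare c=(read b)=95 at depth 0
Step 3: declare c=56 at depth 0
Step 4: declare e=2 at depth 0
Visible at query point: b=95 c=56 e=2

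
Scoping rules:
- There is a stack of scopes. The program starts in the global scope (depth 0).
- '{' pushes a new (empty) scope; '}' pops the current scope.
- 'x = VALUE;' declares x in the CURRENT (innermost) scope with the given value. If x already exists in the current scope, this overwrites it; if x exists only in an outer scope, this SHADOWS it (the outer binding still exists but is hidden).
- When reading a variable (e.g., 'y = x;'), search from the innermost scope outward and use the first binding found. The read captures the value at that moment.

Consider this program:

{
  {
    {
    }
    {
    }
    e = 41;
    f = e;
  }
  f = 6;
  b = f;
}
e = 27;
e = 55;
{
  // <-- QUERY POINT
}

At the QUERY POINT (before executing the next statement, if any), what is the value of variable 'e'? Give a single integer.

Step 1: enter scope (depth=1)
Step 2: enter scope (depth=2)
Step 3: enter scope (depth=3)
Step 4: exit scope (depth=2)
Step 5: enter scope (depth=3)
Step 6: exit scope (depth=2)
Step 7: declare e=41 at depth 2
Step 8: declare f=(read e)=41 at depth 2
Step 9: exit scope (depth=1)
Step 10: declare f=6 at depth 1
Step 11: declare b=(read f)=6 at depth 1
Step 12: exit scope (depth=0)
Step 13: declare e=27 at depth 0
Step 14: declare e=55 at depth 0
Step 15: enter scope (depth=1)
Visible at query point: e=55

Answer: 55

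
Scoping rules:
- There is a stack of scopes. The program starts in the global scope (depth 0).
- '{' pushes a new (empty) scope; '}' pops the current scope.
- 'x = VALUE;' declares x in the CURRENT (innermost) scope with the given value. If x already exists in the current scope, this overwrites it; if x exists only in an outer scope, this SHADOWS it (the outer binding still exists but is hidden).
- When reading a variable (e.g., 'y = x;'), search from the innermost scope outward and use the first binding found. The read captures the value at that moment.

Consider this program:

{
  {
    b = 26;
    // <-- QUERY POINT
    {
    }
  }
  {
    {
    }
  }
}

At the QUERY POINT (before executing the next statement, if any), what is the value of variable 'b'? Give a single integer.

Answer: 26

Derivation:
Step 1: enter scope (depth=1)
Step 2: enter scope (depth=2)
Step 3: declare b=26 at depth 2
Visible at query point: b=26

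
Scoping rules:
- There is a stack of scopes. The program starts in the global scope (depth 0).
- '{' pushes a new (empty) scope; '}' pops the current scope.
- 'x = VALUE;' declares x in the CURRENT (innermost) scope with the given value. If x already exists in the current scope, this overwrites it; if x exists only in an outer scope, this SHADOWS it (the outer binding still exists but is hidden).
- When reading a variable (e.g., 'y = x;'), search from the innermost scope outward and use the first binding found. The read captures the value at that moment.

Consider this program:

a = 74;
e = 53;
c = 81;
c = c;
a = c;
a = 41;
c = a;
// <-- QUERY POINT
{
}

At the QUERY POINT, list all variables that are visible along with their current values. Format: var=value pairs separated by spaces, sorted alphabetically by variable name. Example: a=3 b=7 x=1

Step 1: declare a=74 at depth 0
Step 2: declare e=53 at depth 0
Step 3: declare c=81 at depth 0
Step 4: declare c=(read c)=81 at depth 0
Step 5: declare a=(read c)=81 at depth 0
Step 6: declare a=41 at depth 0
Step 7: declare c=(read a)=41 at depth 0
Visible at query point: a=41 c=41 e=53

Answer: a=41 c=41 e=53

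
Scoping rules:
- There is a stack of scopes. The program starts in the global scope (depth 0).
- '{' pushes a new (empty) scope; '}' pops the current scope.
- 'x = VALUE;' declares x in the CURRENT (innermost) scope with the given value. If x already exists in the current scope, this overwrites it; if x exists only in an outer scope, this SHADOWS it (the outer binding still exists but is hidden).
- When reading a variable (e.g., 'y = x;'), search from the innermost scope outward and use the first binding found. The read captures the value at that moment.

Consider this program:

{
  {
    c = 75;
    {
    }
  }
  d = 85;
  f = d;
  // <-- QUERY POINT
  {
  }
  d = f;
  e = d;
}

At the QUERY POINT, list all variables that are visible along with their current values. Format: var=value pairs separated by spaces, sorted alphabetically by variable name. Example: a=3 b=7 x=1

Step 1: enter scope (depth=1)
Step 2: enter scope (depth=2)
Step 3: declare c=75 at depth 2
Step 4: enter scope (depth=3)
Step 5: exit scope (depth=2)
Step 6: exit scope (depth=1)
Step 7: declare d=85 at depth 1
Step 8: declare f=(read d)=85 at depth 1
Visible at query point: d=85 f=85

Answer: d=85 f=85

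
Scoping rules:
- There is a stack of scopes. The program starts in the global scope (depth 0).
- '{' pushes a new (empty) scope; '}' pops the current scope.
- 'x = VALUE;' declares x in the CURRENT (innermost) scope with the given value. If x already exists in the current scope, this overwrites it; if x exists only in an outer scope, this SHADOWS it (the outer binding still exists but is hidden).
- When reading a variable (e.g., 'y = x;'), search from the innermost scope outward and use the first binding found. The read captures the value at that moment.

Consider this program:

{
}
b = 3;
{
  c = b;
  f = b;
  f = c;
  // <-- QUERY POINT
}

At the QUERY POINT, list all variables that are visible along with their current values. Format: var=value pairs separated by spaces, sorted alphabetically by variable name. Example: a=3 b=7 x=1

Step 1: enter scope (depth=1)
Step 2: exit scope (depth=0)
Step 3: declare b=3 at depth 0
Step 4: enter scope (depth=1)
Step 5: declare c=(read b)=3 at depth 1
Step 6: declare f=(read b)=3 at depth 1
Step 7: declare f=(read c)=3 at depth 1
Visible at query point: b=3 c=3 f=3

Answer: b=3 c=3 f=3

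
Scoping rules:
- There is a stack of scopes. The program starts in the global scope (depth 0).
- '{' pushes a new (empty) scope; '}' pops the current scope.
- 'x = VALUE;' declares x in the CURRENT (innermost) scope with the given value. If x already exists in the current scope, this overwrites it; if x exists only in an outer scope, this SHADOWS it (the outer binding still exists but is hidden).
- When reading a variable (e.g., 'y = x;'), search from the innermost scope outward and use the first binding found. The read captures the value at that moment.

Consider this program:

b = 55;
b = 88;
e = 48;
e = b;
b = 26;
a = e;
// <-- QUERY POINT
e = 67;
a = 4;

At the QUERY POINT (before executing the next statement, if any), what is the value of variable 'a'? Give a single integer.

Answer: 88

Derivation:
Step 1: declare b=55 at depth 0
Step 2: declare b=88 at depth 0
Step 3: declare e=48 at depth 0
Step 4: declare e=(read b)=88 at depth 0
Step 5: declare b=26 at depth 0
Step 6: declare a=(read e)=88 at depth 0
Visible at query point: a=88 b=26 e=88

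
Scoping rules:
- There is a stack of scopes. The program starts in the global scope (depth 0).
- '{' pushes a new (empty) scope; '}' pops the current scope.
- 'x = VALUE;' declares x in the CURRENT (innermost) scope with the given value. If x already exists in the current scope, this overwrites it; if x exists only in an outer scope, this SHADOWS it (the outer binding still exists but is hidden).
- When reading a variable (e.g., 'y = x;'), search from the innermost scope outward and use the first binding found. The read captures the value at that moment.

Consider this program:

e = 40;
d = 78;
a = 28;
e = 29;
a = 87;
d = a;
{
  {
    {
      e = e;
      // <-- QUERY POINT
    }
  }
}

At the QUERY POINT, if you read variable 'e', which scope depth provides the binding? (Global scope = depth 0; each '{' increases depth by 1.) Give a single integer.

Step 1: declare e=40 at depth 0
Step 2: declare d=78 at depth 0
Step 3: declare a=28 at depth 0
Step 4: declare e=29 at depth 0
Step 5: declare a=87 at depth 0
Step 6: declare d=(read a)=87 at depth 0
Step 7: enter scope (depth=1)
Step 8: enter scope (depth=2)
Step 9: enter scope (depth=3)
Step 10: declare e=(read e)=29 at depth 3
Visible at query point: a=87 d=87 e=29

Answer: 3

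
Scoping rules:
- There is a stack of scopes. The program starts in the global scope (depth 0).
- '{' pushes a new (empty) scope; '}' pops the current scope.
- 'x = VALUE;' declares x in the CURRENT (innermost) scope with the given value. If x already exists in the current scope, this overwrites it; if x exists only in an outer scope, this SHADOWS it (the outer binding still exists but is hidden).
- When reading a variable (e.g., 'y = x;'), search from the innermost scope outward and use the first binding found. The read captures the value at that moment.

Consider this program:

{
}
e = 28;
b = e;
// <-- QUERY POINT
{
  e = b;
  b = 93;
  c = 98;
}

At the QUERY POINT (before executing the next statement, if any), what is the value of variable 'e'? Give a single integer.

Step 1: enter scope (depth=1)
Step 2: exit scope (depth=0)
Step 3: declare e=28 at depth 0
Step 4: declare b=(read e)=28 at depth 0
Visible at query point: b=28 e=28

Answer: 28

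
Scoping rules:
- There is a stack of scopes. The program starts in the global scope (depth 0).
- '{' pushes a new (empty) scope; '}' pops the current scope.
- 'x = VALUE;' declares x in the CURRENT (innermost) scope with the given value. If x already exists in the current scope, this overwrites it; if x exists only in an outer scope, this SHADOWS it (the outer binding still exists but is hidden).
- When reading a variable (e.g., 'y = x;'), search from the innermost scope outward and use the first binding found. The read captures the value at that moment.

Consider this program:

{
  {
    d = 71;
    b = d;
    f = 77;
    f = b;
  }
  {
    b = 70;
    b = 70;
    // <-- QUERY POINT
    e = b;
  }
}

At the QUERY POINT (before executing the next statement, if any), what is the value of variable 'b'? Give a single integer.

Answer: 70

Derivation:
Step 1: enter scope (depth=1)
Step 2: enter scope (depth=2)
Step 3: declare d=71 at depth 2
Step 4: declare b=(read d)=71 at depth 2
Step 5: declare f=77 at depth 2
Step 6: declare f=(read b)=71 at depth 2
Step 7: exit scope (depth=1)
Step 8: enter scope (depth=2)
Step 9: declare b=70 at depth 2
Step 10: declare b=70 at depth 2
Visible at query point: b=70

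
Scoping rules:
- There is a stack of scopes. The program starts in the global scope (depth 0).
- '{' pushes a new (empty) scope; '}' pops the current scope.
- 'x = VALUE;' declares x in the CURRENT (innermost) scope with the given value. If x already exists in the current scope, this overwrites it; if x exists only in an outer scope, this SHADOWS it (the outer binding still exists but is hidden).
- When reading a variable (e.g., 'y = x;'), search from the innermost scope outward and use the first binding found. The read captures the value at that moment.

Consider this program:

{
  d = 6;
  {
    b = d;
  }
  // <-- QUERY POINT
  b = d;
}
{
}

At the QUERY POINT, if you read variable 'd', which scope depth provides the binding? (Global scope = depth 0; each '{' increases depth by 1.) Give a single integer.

Step 1: enter scope (depth=1)
Step 2: declare d=6 at depth 1
Step 3: enter scope (depth=2)
Step 4: declare b=(read d)=6 at depth 2
Step 5: exit scope (depth=1)
Visible at query point: d=6

Answer: 1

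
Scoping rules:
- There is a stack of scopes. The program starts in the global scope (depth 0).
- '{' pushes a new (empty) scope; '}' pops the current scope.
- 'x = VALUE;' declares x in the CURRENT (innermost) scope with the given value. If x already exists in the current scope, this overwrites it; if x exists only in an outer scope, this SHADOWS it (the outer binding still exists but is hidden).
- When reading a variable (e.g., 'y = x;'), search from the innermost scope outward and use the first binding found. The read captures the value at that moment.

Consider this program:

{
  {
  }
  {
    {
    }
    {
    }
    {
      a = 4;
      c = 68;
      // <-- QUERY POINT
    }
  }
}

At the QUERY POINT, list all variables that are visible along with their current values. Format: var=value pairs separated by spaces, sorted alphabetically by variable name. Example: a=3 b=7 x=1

Step 1: enter scope (depth=1)
Step 2: enter scope (depth=2)
Step 3: exit scope (depth=1)
Step 4: enter scope (depth=2)
Step 5: enter scope (depth=3)
Step 6: exit scope (depth=2)
Step 7: enter scope (depth=3)
Step 8: exit scope (depth=2)
Step 9: enter scope (depth=3)
Step 10: declare a=4 at depth 3
Step 11: declare c=68 at depth 3
Visible at query point: a=4 c=68

Answer: a=4 c=68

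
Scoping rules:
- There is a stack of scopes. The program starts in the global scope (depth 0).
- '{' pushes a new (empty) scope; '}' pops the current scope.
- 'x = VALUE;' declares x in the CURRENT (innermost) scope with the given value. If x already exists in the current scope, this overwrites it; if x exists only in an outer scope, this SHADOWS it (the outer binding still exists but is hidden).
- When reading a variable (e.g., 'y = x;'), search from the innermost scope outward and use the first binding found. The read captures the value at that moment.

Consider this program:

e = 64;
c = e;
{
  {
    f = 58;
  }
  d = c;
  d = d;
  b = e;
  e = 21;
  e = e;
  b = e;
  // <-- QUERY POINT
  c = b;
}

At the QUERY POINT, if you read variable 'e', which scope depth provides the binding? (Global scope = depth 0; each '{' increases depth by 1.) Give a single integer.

Answer: 1

Derivation:
Step 1: declare e=64 at depth 0
Step 2: declare c=(read e)=64 at depth 0
Step 3: enter scope (depth=1)
Step 4: enter scope (depth=2)
Step 5: declare f=58 at depth 2
Step 6: exit scope (depth=1)
Step 7: declare d=(read c)=64 at depth 1
Step 8: declare d=(read d)=64 at depth 1
Step 9: declare b=(read e)=64 at depth 1
Step 10: declare e=21 at depth 1
Step 11: declare e=(read e)=21 at depth 1
Step 12: declare b=(read e)=21 at depth 1
Visible at query point: b=21 c=64 d=64 e=21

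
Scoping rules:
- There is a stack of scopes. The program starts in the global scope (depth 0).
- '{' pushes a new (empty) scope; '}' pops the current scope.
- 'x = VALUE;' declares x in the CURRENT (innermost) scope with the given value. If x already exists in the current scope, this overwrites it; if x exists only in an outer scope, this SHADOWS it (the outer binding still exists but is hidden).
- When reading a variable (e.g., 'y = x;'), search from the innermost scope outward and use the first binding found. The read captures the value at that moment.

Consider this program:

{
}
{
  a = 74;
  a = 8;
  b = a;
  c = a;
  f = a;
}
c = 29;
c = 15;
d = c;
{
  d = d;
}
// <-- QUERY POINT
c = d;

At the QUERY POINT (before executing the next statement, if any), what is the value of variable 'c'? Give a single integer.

Answer: 15

Derivation:
Step 1: enter scope (depth=1)
Step 2: exit scope (depth=0)
Step 3: enter scope (depth=1)
Step 4: declare a=74 at depth 1
Step 5: declare a=8 at depth 1
Step 6: declare b=(read a)=8 at depth 1
Step 7: declare c=(read a)=8 at depth 1
Step 8: declare f=(read a)=8 at depth 1
Step 9: exit scope (depth=0)
Step 10: declare c=29 at depth 0
Step 11: declare c=15 at depth 0
Step 12: declare d=(read c)=15 at depth 0
Step 13: enter scope (depth=1)
Step 14: declare d=(read d)=15 at depth 1
Step 15: exit scope (depth=0)
Visible at query point: c=15 d=15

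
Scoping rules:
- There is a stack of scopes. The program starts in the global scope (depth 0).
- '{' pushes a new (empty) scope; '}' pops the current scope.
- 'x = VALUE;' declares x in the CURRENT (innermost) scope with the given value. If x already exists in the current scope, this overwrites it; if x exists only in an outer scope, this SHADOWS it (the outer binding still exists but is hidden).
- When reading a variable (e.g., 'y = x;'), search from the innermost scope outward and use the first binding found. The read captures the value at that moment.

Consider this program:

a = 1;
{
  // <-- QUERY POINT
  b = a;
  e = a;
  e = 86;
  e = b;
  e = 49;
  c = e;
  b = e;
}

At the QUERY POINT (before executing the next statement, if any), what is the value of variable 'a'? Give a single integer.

Answer: 1

Derivation:
Step 1: declare a=1 at depth 0
Step 2: enter scope (depth=1)
Visible at query point: a=1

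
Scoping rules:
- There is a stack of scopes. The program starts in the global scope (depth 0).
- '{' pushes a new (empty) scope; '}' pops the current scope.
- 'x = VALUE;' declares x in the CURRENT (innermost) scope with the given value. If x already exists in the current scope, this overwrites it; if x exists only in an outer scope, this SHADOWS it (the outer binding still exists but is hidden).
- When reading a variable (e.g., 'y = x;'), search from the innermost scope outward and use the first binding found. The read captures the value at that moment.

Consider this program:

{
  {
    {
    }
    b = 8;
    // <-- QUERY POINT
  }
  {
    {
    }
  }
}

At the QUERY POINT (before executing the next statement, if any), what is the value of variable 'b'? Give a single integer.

Step 1: enter scope (depth=1)
Step 2: enter scope (depth=2)
Step 3: enter scope (depth=3)
Step 4: exit scope (depth=2)
Step 5: declare b=8 at depth 2
Visible at query point: b=8

Answer: 8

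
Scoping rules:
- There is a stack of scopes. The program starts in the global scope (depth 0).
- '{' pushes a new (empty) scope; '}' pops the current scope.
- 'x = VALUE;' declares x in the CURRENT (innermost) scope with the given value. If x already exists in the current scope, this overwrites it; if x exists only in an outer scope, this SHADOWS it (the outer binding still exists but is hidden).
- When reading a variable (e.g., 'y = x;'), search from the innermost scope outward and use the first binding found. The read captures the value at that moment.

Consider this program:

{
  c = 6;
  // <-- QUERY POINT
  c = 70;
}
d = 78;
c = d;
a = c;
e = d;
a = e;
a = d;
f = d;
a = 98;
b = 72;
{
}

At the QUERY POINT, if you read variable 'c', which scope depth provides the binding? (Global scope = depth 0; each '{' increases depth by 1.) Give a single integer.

Step 1: enter scope (depth=1)
Step 2: declare c=6 at depth 1
Visible at query point: c=6

Answer: 1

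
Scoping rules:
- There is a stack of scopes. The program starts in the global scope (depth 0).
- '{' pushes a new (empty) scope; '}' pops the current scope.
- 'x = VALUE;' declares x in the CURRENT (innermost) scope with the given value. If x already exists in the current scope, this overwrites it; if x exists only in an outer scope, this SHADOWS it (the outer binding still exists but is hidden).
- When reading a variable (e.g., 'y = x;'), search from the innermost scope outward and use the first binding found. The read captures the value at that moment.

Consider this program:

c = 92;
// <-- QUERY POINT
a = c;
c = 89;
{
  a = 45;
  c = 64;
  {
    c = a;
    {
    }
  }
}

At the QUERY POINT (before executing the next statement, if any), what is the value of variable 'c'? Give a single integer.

Step 1: declare c=92 at depth 0
Visible at query point: c=92

Answer: 92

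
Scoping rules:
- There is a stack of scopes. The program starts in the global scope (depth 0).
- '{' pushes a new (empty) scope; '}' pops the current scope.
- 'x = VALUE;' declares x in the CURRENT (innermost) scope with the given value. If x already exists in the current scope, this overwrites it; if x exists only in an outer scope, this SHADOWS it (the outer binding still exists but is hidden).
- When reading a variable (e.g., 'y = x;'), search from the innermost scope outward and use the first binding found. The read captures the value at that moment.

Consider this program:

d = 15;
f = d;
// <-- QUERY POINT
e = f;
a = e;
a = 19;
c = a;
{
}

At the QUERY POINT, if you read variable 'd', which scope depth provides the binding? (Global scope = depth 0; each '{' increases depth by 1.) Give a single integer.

Answer: 0

Derivation:
Step 1: declare d=15 at depth 0
Step 2: declare f=(read d)=15 at depth 0
Visible at query point: d=15 f=15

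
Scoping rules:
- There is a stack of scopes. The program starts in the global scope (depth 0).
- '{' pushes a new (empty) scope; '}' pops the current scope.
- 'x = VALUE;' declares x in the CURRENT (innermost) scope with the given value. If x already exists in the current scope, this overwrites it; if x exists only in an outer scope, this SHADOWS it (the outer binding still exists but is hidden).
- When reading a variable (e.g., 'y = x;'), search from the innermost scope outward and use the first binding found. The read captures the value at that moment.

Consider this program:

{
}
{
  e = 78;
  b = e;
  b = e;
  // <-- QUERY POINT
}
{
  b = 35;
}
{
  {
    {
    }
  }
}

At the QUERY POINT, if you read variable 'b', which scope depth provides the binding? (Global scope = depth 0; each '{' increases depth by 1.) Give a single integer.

Answer: 1

Derivation:
Step 1: enter scope (depth=1)
Step 2: exit scope (depth=0)
Step 3: enter scope (depth=1)
Step 4: declare e=78 at depth 1
Step 5: declare b=(read e)=78 at depth 1
Step 6: declare b=(read e)=78 at depth 1
Visible at query point: b=78 e=78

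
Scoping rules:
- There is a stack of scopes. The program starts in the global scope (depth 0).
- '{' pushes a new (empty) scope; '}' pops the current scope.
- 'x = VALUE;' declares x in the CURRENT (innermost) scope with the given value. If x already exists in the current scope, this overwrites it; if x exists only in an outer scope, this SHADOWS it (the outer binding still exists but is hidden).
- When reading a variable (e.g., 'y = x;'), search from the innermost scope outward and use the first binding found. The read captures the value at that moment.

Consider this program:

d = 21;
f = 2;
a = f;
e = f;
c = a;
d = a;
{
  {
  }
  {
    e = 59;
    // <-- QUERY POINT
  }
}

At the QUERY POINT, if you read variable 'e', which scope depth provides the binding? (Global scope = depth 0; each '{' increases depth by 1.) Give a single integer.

Step 1: declare d=21 at depth 0
Step 2: declare f=2 at depth 0
Step 3: declare a=(read f)=2 at depth 0
Step 4: declare e=(read f)=2 at depth 0
Step 5: declare c=(read a)=2 at depth 0
Step 6: declare d=(read a)=2 at depth 0
Step 7: enter scope (depth=1)
Step 8: enter scope (depth=2)
Step 9: exit scope (depth=1)
Step 10: enter scope (depth=2)
Step 11: declare e=59 at depth 2
Visible at query point: a=2 c=2 d=2 e=59 f=2

Answer: 2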